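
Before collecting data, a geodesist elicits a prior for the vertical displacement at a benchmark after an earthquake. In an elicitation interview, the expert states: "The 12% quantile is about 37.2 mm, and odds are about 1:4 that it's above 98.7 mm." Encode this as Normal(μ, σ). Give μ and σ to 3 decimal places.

For Normal(μ,σ), the p-quantile is μ + z_p·σ. Here z_{0.12} = -1.175, z_{0.8} = 0.8416.
So 37.2 = μ − 1.175σ and 98.7 = μ + 0.8416σ.
Subtracting: σ = (98.7 − 37.2)/(0.8416 − (-1.175)) = 30.497.
Then μ = 37.2 − (-1.175)·30.497 = 73.033.

μ = 73.033, σ = 30.497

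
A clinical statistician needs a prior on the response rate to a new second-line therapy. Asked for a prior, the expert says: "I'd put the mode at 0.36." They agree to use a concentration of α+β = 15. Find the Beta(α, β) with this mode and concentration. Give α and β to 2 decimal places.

α = 5.68, β = 9.32

For α,β > 1 the Beta mode is (α−1)/(α+β−2). With α+β = 15, the mode is (α−1)/13.
Set (α−1)/13 = 0.36 → α = 1 + 0.36·13 = 5.68.
β = 15 − α = 9.32.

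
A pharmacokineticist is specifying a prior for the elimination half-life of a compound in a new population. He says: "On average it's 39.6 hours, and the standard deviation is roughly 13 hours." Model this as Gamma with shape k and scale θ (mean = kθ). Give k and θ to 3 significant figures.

For Gamma(k, scale θ): mean = kθ, variance = kθ², so CV = 1/√k.
CV = SD/mean = 13/39.6 = 0.3283, hence k = 1/CV² = 9.28.
Then θ = mean/k = 39.6/9.28 = 4.27.

k ≈ 9.28, θ ≈ 4.27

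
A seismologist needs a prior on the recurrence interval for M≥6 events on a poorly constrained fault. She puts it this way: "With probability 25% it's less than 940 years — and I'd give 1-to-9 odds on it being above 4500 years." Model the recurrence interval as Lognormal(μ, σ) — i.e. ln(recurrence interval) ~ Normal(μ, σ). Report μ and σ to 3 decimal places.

μ ≈ 7.386, σ ≈ 0.801

If T ~ Lognormal(μ,σ) then ln T ~ Normal(μ,σ), so the p-quantile of ln T is μ + z_p·σ.
ln(940) = 6.846 and ln(4500) = 8.412; z_{0.25} = -0.6745, z_{0.9} = 1.282.
σ = (8.412 − 6.846)/(1.282 − (-0.6745)) = 0.801.
μ = 6.846 − (-0.6745)·0.801 = 7.386.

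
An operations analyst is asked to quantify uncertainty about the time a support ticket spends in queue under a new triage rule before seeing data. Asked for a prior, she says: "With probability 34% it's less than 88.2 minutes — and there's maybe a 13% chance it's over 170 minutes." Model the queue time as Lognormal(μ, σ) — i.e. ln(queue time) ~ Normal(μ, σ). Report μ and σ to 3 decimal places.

μ ≈ 4.655, σ ≈ 0.426

If T ~ Lognormal(μ,σ) then ln T ~ Normal(μ,σ), so the p-quantile of ln T is μ + z_p·σ.
ln(88.2) = 4.48 and ln(170) = 5.136; z_{0.34} = -0.4125, z_{0.87} = 1.126.
σ = (5.136 − 4.48)/(1.126 − (-0.4125)) = 0.426.
μ = 4.48 − (-0.4125)·0.426 = 4.655.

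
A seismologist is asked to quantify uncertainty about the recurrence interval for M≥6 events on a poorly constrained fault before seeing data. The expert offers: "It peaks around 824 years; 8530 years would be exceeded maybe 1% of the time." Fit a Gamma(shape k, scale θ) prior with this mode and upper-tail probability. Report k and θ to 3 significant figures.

k ≈ 1.56, θ ≈ 1470

Gamma(k,θ) with k>1 has mode (k−1)θ, so θ = 824/(k−1).
Need P(X < 8530) = 0.99 with θ tied to k this way. Start at k = 2, θ = 824: P(X<8530) ≈ 1.000.
Too high — lower k to spread out. Iterating converges to k ≈ 1.56.
Then θ = 824/(1.56−1) ≈ 1470.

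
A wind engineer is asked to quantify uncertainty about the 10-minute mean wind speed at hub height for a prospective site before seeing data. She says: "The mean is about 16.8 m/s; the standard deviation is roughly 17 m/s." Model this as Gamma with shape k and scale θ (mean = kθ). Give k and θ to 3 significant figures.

For Gamma(k, scale θ): mean = kθ, variance = kθ², so CV = 1/√k.
CV = SD/mean = 17/16.8 = 1.012, hence k = 1/CV² = 0.977.
Then θ = mean/k = 16.8/0.977 = 17.2.

k ≈ 0.977, θ ≈ 17.2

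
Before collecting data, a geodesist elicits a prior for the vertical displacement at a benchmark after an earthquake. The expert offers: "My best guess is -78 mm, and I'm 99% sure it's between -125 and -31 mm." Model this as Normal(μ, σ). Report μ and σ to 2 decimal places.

μ = -78.00, σ = 18.25

A symmetric 99% interval runs μ ± z·σ with z = 2.576.
Half-width = 47, so σ = 47/2.576 = 18.25.
μ is the stated best guess, -78.00.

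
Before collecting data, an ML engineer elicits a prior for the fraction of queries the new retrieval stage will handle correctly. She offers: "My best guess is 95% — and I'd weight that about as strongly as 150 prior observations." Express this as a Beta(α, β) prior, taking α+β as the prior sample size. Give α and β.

Under the effective-sample-size interpretation, Beta(α, β) has prior mean α/(α+β) and prior sample size α+β.
So α+β = 150 and α/(α+β) = 0.95, giving α = 0.95·150 = 142.5 and β = 150 − 142.5 = 7.5.

α = 142.5, β = 7.5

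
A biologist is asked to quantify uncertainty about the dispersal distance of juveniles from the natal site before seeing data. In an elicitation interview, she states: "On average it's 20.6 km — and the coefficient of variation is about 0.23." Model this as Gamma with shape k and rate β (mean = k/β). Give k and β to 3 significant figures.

k ≈ 18.9, β ≈ 0.918

For Gamma(k, rate β): mean = k/β, variance = k/β², so CV = 1/√k.
CV = 0.23, hence k = 1/CV² = 18.9.
Then β = k/mean = 18.9/20.6 = 0.918.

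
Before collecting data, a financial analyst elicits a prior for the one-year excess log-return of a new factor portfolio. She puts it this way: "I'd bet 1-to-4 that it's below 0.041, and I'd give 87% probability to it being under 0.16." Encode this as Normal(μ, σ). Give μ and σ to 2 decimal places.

μ = 0.09, σ = 0.06

For Normal(μ,σ), the p-quantile is μ + z_p·σ. Here z_{0.2} = -0.8416, z_{0.87} = 1.126.
So 0.041 = μ − 0.8416σ and 0.16 = μ + 1.126σ.
Subtracting: σ = (0.16 − 0.041)/(1.126 − (-0.8416)) = 0.06.
Then μ = 0.041 − (-0.8416)·0.06 = 0.09.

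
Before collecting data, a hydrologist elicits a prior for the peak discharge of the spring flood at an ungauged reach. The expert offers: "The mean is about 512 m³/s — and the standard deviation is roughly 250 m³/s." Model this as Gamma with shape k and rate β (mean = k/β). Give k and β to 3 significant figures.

k ≈ 4.19, β ≈ 0.00819

For Gamma(k, rate β): mean = k/β, variance = k/β², so CV = 1/√k.
CV = SD/mean = 250/512 = 0.4883, hence k = 1/CV² = 4.19.
Then β = k/mean = 4.19/512 = 0.00819.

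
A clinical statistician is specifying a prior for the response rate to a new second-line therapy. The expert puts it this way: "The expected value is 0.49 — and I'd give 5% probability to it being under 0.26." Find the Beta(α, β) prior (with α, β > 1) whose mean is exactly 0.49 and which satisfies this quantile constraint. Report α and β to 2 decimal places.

α ≈ 5.75, β ≈ 5.99

With mean 0.49 fixed, write α = 0.49s, β = 0.51s where s = α+β.
Need P(θ < 0.26) = 0.05 under Beta(0.49s, 0.51s). Normal approximation: (q−m)/√(m(1−m)/s) ≈ z_{0.05} = -1.64, so s ≈ 0.49·0.51·(-1.64)²/(0.26−0.49)² = 12.8.
At s = 12.8: P(θ<0.26) ≈ 0.043. Adjusting to match 0.05 gives s ≈ 11.74.
So α = 0.49·11.74 ≈ 5.75, β = 0.51·11.74 ≈ 5.99.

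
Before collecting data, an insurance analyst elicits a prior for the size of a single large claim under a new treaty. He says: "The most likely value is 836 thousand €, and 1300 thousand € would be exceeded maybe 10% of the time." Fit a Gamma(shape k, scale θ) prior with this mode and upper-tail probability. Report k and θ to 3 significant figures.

k ≈ 10.6, θ ≈ 87.1

Gamma(k,θ) with k>1 has mode (k−1)θ, so θ = 836/(k−1).
Need P(X < 1300) = 0.9 with θ tied to k this way. Start at k = 2, θ = 836: P(X<1300) ≈ 0.460.
Too low — raise k to concentrate. Iterating converges to k ≈ 10.6.
Then θ = 836/(10.6−1) ≈ 87.1.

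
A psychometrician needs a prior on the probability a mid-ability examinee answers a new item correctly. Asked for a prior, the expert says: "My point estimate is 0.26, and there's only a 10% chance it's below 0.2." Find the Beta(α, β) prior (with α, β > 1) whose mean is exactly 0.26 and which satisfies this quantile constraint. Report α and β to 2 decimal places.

With mean 0.26 fixed, write α = 0.26s, β = 0.74s where s = α+β.
Need P(θ < 0.2) = 0.1 under Beta(0.26s, 0.74s). Normal approximation: (q−m)/√(m(1−m)/s) ≈ z_{0.1} = -1.28, so s ≈ 0.26·0.74·(-1.28)²/(0.2−0.26)² = 87.8.
At s = 87.8: P(θ<0.2) ≈ 0.094. Adjusting to match 0.1 gives s ≈ 83.54.
So α = 0.26·83.54 ≈ 21.72, β = 0.74·83.54 ≈ 61.82.

α ≈ 21.72, β ≈ 61.82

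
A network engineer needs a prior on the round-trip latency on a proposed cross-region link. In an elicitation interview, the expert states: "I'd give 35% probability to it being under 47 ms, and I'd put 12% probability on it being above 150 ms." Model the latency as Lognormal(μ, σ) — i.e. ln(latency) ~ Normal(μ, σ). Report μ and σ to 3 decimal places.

μ ≈ 4.137, σ ≈ 0.744

If T ~ Lognormal(μ,σ) then ln T ~ Normal(μ,σ), so the p-quantile of ln T is μ + z_p·σ.
ln(47) = 3.85 and ln(150) = 5.011; z_{0.35} = -0.3853, z_{0.88} = 1.175.
σ = (5.011 − 3.85)/(1.175 − (-0.3853)) = 0.744.
μ = 3.85 − (-0.3853)·0.744 = 4.137.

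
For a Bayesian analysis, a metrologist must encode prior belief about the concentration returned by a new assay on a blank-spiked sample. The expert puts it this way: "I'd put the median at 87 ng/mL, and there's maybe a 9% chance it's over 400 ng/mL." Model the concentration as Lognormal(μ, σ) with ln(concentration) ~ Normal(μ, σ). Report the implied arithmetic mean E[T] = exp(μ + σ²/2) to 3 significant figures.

E[T] ≈ 166 ng/mL

If T ~ Lognormal(μ,σ) then ln T ~ Normal(μ,σ), so the p-quantile of ln T is μ + z_p·σ.
ln(87) = 4.466 and ln(400) = 5.991; z_{0.5} = 0, z_{0.91} = 1.341.
σ = (5.991 − 4.466)/(1.341 − (0)) = 1.138.
μ = 4.466 − (0)·1.138 = 4.466.
E[T] = exp(μ + σ²/2) = exp(4.466 + 0.6473) = 166 ng/mL.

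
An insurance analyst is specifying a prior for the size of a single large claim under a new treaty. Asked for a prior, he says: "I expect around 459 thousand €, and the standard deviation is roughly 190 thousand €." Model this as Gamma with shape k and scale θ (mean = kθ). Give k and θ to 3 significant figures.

For Gamma(k, scale θ): mean = kθ, variance = kθ², so CV = 1/√k.
CV = SD/mean = 190/459 = 0.4139, hence k = 1/CV² = 5.84.
Then θ = mean/k = 459/5.84 = 78.6.

k ≈ 5.84, θ ≈ 78.6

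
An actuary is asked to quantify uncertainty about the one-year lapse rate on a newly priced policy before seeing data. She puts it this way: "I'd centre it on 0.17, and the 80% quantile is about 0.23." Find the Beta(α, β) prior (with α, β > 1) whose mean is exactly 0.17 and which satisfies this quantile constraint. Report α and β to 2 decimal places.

With mean 0.17 fixed, write α = 0.17s, β = 0.83s where s = α+β.
Need P(θ < 0.23) = 0.8 under Beta(0.17s, 0.83s). Normal approximation: (q−m)/√(m(1−m)/s) ≈ z_{0.8} = 0.842, so s ≈ 0.17·0.83·(0.842)²/(0.23−0.17)² = 27.8.
At s = 27.8: P(θ<0.23) ≈ 0.811. Adjusting to match 0.8 gives s ≈ 24.64.
So α = 0.17·24.64 ≈ 4.19, β = 0.83·24.64 ≈ 20.45.

α ≈ 4.19, β ≈ 20.45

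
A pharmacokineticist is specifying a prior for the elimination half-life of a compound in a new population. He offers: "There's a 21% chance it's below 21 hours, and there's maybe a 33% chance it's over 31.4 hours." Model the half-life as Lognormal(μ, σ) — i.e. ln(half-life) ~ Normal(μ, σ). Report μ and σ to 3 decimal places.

If T ~ Lognormal(μ,σ) then ln T ~ Normal(μ,σ), so the p-quantile of ln T is μ + z_p·σ.
ln(21) = 3.045 and ln(31.4) = 3.447; z_{0.21} = -0.8064, z_{0.67} = 0.4399.
σ = (3.447 − 3.045)/(0.4399 − (-0.8064)) = 0.323.
μ = 3.045 − (-0.8064)·0.323 = 3.305.

μ ≈ 3.305, σ ≈ 0.323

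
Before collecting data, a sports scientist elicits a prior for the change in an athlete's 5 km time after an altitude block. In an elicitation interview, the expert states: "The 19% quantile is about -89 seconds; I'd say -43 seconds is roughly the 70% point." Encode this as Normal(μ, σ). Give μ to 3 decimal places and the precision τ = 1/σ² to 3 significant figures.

μ = -60.202, τ = 0.000929

For Normal(μ,σ), the p-quantile is μ + z_p·σ. Here z_{0.19} = -0.8779, z_{0.7} = 0.5244.
So -89 = μ − 0.8779σ and -43 = μ + 0.5244σ.
Subtracting: σ = (-43 − -89)/(0.5244 − (-0.8779)) = 32.803.
Then μ = -89 − (-0.8779)·32.803 = -60.202.
Precision τ = 1/σ² = 1/32.8² = 0.000929.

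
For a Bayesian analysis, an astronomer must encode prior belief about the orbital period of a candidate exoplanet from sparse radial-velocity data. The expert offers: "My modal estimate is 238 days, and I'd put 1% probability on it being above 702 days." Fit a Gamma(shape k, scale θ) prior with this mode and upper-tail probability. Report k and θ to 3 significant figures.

Gamma(k,θ) with k>1 has mode (k−1)θ, so θ = 238/(k−1).
Need P(X < 702) = 0.99 with θ tied to k this way. Start at k = 2, θ = 238: P(X<702) ≈ 0.793.
Too low — raise k to concentrate. Iterating converges to k ≈ 4.86.
Then θ = 238/(4.86−1) ≈ 61.6.

k ≈ 4.86, θ ≈ 61.6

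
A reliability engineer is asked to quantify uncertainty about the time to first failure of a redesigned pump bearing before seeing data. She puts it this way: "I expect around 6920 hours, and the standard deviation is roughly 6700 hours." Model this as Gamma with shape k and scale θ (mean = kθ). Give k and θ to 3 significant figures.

k ≈ 1.07, θ ≈ 6490

For Gamma(k, scale θ): mean = kθ, variance = kθ², so CV = 1/√k.
CV = SD/mean = 6700/6920 = 0.9682, hence k = 1/CV² = 1.07.
Then θ = mean/k = 6920/1.07 = 6490.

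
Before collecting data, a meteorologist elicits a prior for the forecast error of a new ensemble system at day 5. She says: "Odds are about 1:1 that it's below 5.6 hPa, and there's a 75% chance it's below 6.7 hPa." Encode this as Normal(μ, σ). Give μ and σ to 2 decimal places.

μ = 5.60, σ = 1.63

The p-quantile of Normal(μ,σ) is μ + z_p·σ, with z_{0.5} = 0 and z_{0.75} = 0.6745.
Eliminate σ: μ = (z₂·x₁ − z₁·x₂)/(z₂ − z₁) = (0.6745·5.6 − (0)·6.7)/0.6745 = 5.60.
Then σ = (x₂ − x₁)/(z₂ − z₁) = (6.7 − 5.6)/0.6745 = 1.63.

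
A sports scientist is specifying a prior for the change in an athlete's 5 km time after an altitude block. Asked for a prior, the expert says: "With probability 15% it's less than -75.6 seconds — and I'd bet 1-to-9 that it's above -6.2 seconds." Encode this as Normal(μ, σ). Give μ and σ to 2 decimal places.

The p-quantile of Normal(μ,σ) is μ + z_p·σ, with z_{0.15} = -1.036 and z_{0.9} = 1.282.
Eliminate σ: μ = (z₂·x₁ − z₁·x₂)/(z₂ − z₁) = (1.282·-75.6 − (-1.036)·-6.2)/2.318 = -44.57.
Then σ = (x₂ − x₁)/(z₂ − z₁) = (-6.2 − -75.6)/2.318 = 29.94.

μ = -44.57, σ = 29.94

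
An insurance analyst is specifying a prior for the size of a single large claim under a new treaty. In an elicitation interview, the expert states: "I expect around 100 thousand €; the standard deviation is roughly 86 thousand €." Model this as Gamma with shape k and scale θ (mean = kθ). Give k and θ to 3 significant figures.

For Gamma(k, scale θ): mean = kθ, variance = kθ², so CV = 1/√k.
CV = SD/mean = 86/100 = 0.86, hence k = 1/CV² = 1.35.
Then θ = mean/k = 100/1.35 = 74.

k ≈ 1.35, θ ≈ 74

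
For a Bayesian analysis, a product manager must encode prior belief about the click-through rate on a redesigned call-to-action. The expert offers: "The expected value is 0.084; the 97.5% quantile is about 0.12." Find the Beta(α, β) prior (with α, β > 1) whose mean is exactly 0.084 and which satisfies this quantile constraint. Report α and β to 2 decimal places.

With mean 0.084 fixed, write α = 0.084s, β = 0.916s where s = α+β.
Need P(θ < 0.12) = 0.975 under Beta(0.084s, 0.916s). Normal approximation: (q−m)/√(m(1−m)/s) ≈ z_{0.975} = 1.96, so s ≈ 0.084·0.916·(1.96)²/(0.12−0.084)² = 228.1.
At s = 228.1: P(θ<0.12) ≈ 0.966. Adjusting to match 0.975 gives s ≈ 267.44.
So α = 0.084·267.44 ≈ 22.46, β = 0.916·267.44 ≈ 244.97.

α ≈ 22.46, β ≈ 244.97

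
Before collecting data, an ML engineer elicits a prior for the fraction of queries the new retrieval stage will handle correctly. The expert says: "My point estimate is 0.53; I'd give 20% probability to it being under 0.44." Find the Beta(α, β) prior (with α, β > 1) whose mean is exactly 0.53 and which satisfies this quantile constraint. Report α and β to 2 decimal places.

With mean 0.53 fixed, write α = 0.53s, β = 0.47s where s = α+β.
Need P(θ < 0.44) = 0.2 under Beta(0.53s, 0.47s). Normal approximation: (q−m)/√(m(1−m)/s) ≈ z_{0.2} = -0.842, so s ≈ 0.53·0.47·(-0.842)²/(0.44−0.53)² = 21.8.
At s = 21.8: P(θ<0.44) ≈ 0.200. Adjusting to match 0.2 gives s ≈ 21.79.
So α = 0.53·21.79 ≈ 11.55, β = 0.47·21.79 ≈ 10.24.

α ≈ 11.55, β ≈ 10.24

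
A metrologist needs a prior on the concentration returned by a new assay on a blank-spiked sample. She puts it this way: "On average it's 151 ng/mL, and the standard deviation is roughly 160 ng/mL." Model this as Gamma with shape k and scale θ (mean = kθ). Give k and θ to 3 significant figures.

For Gamma(k, scale θ): mean = kθ, variance = kθ², so CV = 1/√k.
CV = SD/mean = 160/151 = 1.06, hence k = 1/CV² = 0.891.
Then θ = mean/k = 151/0.891 = 170.

k ≈ 0.891, θ ≈ 170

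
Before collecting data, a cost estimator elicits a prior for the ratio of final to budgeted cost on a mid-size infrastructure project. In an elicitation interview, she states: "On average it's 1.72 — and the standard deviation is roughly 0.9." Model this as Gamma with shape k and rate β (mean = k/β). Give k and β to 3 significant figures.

k ≈ 3.65, β ≈ 2.12

For Gamma(k, rate β): mean = k/β, variance = k/β², so CV = 1/√k.
CV = SD/mean = 0.9/1.72 = 0.5233, hence k = 1/CV² = 3.65.
Then β = k/mean = 3.65/1.72 = 2.12.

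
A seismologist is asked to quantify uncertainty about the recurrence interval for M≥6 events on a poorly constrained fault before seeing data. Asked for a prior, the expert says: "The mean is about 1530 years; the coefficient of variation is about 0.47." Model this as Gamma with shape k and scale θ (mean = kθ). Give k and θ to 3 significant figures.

For Gamma(k, scale θ): mean = kθ, variance = kθ², so CV = 1/√k.
CV = 0.47, hence k = 1/CV² = 4.53.
Then θ = mean/k = 1530/4.53 = 338.

k ≈ 4.53, θ ≈ 338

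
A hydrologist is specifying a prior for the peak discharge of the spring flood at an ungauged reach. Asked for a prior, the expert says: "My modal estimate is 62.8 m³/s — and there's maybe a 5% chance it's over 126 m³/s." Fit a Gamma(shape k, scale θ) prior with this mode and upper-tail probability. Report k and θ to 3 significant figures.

k ≈ 6.71, θ ≈ 11

Gamma(k,θ) with k>1 has mode (k−1)θ, so θ = 62.8/(k−1).
Need P(X < 126) = 0.95 with θ tied to k this way. Start at k = 2, θ = 62.8: P(X<126) ≈ 0.596.
Too low — raise k to concentrate. Iterating converges to k ≈ 6.71.
Then θ = 62.8/(6.71−1) ≈ 11.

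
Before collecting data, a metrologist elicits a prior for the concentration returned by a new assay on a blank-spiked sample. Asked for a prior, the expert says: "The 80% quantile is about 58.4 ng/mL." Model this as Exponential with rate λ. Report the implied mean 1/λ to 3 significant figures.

P(T < 58.4) = 1 − e^(−λ·58.4) = 0.8, so λ = −ln(1−0.8)/58.4 = −ln(0.2)/58.4 = 0.0276.
Mean = 1/λ = 36.3 ng/mL.

mean ≈ 36.3 ng/mL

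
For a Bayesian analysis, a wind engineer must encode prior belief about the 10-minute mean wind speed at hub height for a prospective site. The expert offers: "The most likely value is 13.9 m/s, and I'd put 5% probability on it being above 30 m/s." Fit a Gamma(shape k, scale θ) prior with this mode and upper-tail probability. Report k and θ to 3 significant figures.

k ≈ 5.66, θ ≈ 2.99

Gamma(k,θ) with k>1 has mode (k−1)θ, so θ = 13.9/(k−1).
Need P(X < 30) = 0.95 with θ tied to k this way. Start at k = 2, θ = 13.9: P(X<30) ≈ 0.635.
Too low — raise k to concentrate. Iterating converges to k ≈ 5.66.
Then θ = 13.9/(5.66−1) ≈ 2.99.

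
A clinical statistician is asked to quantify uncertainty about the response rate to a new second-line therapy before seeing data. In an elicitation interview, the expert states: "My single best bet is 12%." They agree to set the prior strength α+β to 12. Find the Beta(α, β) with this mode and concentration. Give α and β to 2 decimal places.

For α,β > 1 the Beta mode is (α−1)/(α+β−2). With α+β = 12, the mode is (α−1)/10.
Set (α−1)/10 = 0.12 → α = 1 + 0.12·10 = 2.20.
β = 12 − α = 9.80.

α = 2.20, β = 9.80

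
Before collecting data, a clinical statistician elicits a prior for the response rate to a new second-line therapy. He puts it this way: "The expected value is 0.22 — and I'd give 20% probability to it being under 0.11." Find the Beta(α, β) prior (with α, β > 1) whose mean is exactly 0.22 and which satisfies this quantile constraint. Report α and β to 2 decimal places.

α ≈ 2.27, β ≈ 8.04

With mean 0.22 fixed, write α = 0.22s, β = 0.78s where s = α+β.
Need P(θ < 0.11) = 0.2 under Beta(0.22s, 0.78s). Normal approximation: (q−m)/√(m(1−m)/s) ≈ z_{0.2} = -0.842, so s ≈ 0.22·0.78·(-0.842)²/(0.11−0.22)² = 10.0.
At s = 10.0: P(θ<0.11) ≈ 0.204. Adjusting to match 0.2 gives s ≈ 10.31.
So α = 0.22·10.31 ≈ 2.27, β = 0.78·10.31 ≈ 8.04.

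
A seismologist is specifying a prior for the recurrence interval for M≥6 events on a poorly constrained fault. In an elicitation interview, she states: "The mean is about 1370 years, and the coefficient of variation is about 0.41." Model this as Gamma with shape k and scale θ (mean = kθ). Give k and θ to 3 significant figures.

k ≈ 5.95, θ ≈ 230

For Gamma(k, scale θ): mean = kθ, variance = kθ², so CV = 1/√k.
CV = 0.41, hence k = 1/CV² = 5.95.
Then θ = mean/k = 1370/5.95 = 230.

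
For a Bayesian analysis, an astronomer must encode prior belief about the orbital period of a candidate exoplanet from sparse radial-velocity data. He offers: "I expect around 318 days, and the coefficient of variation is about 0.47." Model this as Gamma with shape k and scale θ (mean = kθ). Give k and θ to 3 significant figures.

For Gamma(k, scale θ): mean = kθ, variance = kθ², so CV = 1/√k.
CV = 0.47, hence k = 1/CV² = 4.53.
Then θ = mean/k = 318/4.53 = 70.2.

k ≈ 4.53, θ ≈ 70.2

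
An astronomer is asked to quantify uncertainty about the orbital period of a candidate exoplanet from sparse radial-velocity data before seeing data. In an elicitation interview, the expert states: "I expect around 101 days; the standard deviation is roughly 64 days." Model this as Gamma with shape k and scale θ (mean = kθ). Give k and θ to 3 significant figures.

For Gamma(k, scale θ): mean = kθ, variance = kθ², so CV = 1/√k.
CV = SD/mean = 64/101 = 0.6337, hence k = 1/CV² = 2.49.
Then θ = mean/k = 101/2.49 = 40.6.

k ≈ 2.49, θ ≈ 40.6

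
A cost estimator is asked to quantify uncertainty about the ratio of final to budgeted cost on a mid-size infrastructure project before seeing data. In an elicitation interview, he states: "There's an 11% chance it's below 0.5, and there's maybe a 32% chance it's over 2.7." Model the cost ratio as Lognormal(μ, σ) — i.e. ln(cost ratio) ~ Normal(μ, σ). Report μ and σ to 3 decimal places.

μ ≈ 0.528, σ ≈ 0.995

If T ~ Lognormal(μ,σ) then ln T ~ Normal(μ,σ), so the p-quantile of ln T is μ + z_p·σ.
ln(0.5) = -0.6931 and ln(2.7) = 0.9933; z_{0.11} = -1.227, z_{0.68} = 0.4677.
σ = (0.9933 − -0.6931)/(0.4677 − (-1.227)) = 0.995.
μ = -0.6931 − (-1.227)·0.995 = 0.528.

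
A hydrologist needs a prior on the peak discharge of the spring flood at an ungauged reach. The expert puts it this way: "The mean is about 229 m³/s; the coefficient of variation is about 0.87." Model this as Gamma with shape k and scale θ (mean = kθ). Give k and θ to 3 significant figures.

For Gamma(k, scale θ): mean = kθ, variance = kθ², so CV = 1/√k.
CV = 0.87, hence k = 1/CV² = 1.32.
Then θ = mean/k = 229/1.32 = 173.

k ≈ 1.32, θ ≈ 173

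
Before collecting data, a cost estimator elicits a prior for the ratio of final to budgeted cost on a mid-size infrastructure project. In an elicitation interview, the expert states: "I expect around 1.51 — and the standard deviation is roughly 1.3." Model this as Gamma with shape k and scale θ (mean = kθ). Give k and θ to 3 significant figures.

For Gamma(k, scale θ): mean = kθ, variance = kθ², so CV = 1/√k.
CV = SD/mean = 1.3/1.51 = 0.8609, hence k = 1/CV² = 1.35.
Then θ = mean/k = 1.51/1.35 = 1.12.

k ≈ 1.35, θ ≈ 1.12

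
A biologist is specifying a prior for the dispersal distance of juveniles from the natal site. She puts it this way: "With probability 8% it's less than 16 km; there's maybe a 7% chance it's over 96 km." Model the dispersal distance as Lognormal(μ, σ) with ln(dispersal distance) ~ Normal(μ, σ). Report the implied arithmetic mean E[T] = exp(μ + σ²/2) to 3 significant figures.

If T ~ Lognormal(μ,σ) then ln T ~ Normal(μ,σ), so the p-quantile of ln T is μ + z_p·σ.
ln(16) = 2.773 and ln(96) = 4.564; z_{0.08} = -1.405, z_{0.93} = 1.476.
σ = (4.564 − 2.773)/(1.476 − (-1.405)) = 0.622.
μ = 2.773 − (-1.405)·0.622 = 3.646.
E[T] = exp(μ + σ²/2) = exp(3.646 + 0.1934) = 46.5 km.

E[T] ≈ 46.5 km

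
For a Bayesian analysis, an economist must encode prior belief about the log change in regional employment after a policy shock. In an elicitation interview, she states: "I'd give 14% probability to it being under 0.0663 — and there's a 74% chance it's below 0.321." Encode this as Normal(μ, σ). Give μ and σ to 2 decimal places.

The p-quantile of Normal(μ,σ) is μ + z_p·σ, with z_{0.14} = -1.08 and z_{0.74} = 0.6433.
Eliminate σ: μ = (z₂·x₁ − z₁·x₂)/(z₂ − z₁) = (0.6433·0.0663 − (-1.08)·0.321)/1.724 = 0.23.
Then σ = (x₂ − x₁)/(z₂ − z₁) = (0.321 − 0.0663)/1.724 = 0.15.

μ = 0.23, σ = 0.15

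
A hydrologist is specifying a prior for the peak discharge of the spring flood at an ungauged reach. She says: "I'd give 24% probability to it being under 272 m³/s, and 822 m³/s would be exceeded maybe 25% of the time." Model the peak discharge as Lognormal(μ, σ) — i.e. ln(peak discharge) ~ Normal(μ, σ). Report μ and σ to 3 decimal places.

If T ~ Lognormal(μ,σ) then ln T ~ Normal(μ,σ), so the p-quantile of ln T is μ + z_p·σ.
ln(272) = 5.606 and ln(822) = 6.712; z_{0.24} = -0.7063, z_{0.75} = 0.6745.
σ = (6.712 − 5.606)/(0.6745 − (-0.7063)) = 0.801.
μ = 5.606 − (-0.7063)·0.801 = 6.172.

μ ≈ 6.172, σ ≈ 0.801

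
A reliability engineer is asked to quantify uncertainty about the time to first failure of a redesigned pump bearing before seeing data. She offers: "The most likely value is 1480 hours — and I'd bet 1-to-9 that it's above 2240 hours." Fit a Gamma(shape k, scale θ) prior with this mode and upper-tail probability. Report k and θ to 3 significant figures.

k ≈ 11.8, θ ≈ 136

Gamma(k,θ) with k>1 has mode (k−1)θ, so θ = 1480/(k−1).
Need P(X < 2240) = 0.9 with θ tied to k this way. Start at k = 2, θ = 1480: P(X<2240) ≈ 0.447.
Too low — raise k to concentrate. Iterating converges to k ≈ 11.8.
Then θ = 1480/(11.8−1) ≈ 136.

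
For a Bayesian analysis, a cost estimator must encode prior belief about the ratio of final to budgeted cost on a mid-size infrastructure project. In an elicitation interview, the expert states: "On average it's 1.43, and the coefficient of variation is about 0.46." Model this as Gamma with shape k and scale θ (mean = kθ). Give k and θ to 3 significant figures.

For Gamma(k, scale θ): mean = kθ, variance = kθ², so CV = 1/√k.
CV = 0.46, hence k = 1/CV² = 4.73.
Then θ = mean/k = 1.43/4.73 = 0.303.

k ≈ 4.73, θ ≈ 0.303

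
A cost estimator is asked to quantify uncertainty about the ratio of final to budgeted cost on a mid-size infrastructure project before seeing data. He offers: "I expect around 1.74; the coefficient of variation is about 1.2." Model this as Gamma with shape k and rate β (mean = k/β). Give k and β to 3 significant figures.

For Gamma(k, rate β): mean = k/β, variance = k/β², so CV = 1/√k.
CV = 1.2, hence k = 1/CV² = 0.694.
Then β = k/mean = 0.694/1.74 = 0.399.

k ≈ 0.694, β ≈ 0.399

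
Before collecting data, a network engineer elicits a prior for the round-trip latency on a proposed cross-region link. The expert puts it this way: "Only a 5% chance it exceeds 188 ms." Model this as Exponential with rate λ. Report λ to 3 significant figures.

λ ≈ 0.0159

P(T > 188.0) = e^(−λ·188.0) = 0.05, so λ = −ln(0.05)/188.0 = 0.0159.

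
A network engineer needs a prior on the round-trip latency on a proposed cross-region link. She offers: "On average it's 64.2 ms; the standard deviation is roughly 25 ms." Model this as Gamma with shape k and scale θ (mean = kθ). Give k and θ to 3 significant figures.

For Gamma(k, scale θ): mean = kθ, variance = kθ², so CV = 1/√k.
CV = SD/mean = 25/64.2 = 0.3894, hence k = 1/CV² = 6.59.
Then θ = mean/k = 64.2/6.59 = 9.74.

k ≈ 6.59, θ ≈ 9.74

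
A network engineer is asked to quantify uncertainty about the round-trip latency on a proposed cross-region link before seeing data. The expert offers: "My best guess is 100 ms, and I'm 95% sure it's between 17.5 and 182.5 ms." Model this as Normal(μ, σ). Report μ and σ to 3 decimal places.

A symmetric 95% interval runs μ ± z·σ with z = 1.96.
Half-width = 82.5, so σ = 82.5/1.96 = 42.093.
μ is the stated best guess, 100.000.

μ = 100.000, σ = 42.093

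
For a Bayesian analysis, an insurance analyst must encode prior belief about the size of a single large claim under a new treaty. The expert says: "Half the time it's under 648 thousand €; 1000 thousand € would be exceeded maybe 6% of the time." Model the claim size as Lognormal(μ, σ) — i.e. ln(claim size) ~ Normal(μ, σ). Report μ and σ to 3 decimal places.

If T ~ Lognormal(μ,σ) then ln T ~ Normal(μ,σ), so the p-quantile of ln T is μ + z_p·σ.
ln(648) = 6.474 and ln(1000) = 6.908; z_{0.5} = 0, z_{0.94} = 1.555.
σ = (6.908 − 6.474)/(1.555 − (0)) = 0.279.
μ = 6.474 − (0)·0.279 = 6.474.

μ ≈ 6.474, σ ≈ 0.279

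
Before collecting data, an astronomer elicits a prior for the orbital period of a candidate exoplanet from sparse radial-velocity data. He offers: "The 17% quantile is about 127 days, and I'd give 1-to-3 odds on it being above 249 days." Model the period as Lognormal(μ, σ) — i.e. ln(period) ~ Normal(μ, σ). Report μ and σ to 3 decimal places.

If T ~ Lognormal(μ,σ) then ln T ~ Normal(μ,σ), so the p-quantile of ln T is μ + z_p·σ.
ln(127) = 4.844 and ln(249) = 5.517; z_{0.17} = -0.9542, z_{0.75} = 0.6745.
σ = (5.517 − 4.844)/(0.6745 − (-0.9542)) = 0.413.
μ = 4.844 − (-0.9542)·0.413 = 5.239.

μ ≈ 5.239, σ ≈ 0.413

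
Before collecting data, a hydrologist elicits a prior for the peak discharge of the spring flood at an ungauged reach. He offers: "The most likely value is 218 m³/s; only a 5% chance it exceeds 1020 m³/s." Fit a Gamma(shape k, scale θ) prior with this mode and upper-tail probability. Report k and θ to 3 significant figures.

k ≈ 2.02, θ ≈ 213

Gamma(k,θ) with k>1 has mode (k−1)θ, so θ = 218/(k−1).
Need P(X < 1020) = 0.95 with θ tied to k this way. Start at k = 2, θ = 218: P(X<1020) ≈ 0.947.
Too low — raise k to concentrate. Iterating converges to k ≈ 2.02.
Then θ = 218/(2.02−1) ≈ 213.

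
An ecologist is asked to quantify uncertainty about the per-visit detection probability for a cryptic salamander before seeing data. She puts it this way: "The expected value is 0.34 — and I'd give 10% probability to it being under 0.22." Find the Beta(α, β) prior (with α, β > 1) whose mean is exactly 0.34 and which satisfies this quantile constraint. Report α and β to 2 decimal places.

With mean 0.34 fixed, write α = 0.34s, β = 0.66s where s = α+β.
Need P(θ < 0.22) = 0.1 under Beta(0.34s, 0.66s). Normal approximation: (q−m)/√(m(1−m)/s) ≈ z_{0.1} = -1.28, so s ≈ 0.34·0.66·(-1.28)²/(0.22−0.34)² = 25.6.
At s = 25.6: P(θ<0.22) ≈ 0.092. Adjusting to match 0.1 gives s ≈ 23.86.
So α = 0.34·23.86 ≈ 8.11, β = 0.66·23.86 ≈ 15.75.

α ≈ 8.11, β ≈ 15.75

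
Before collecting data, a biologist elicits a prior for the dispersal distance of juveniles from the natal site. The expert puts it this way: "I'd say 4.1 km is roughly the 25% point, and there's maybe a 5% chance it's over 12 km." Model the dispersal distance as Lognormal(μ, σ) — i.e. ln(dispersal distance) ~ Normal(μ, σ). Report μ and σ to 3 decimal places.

μ ≈ 1.723, σ ≈ 0.463

If T ~ Lognormal(μ,σ) then ln T ~ Normal(μ,σ), so the p-quantile of ln T is μ + z_p·σ.
ln(4.1) = 1.411 and ln(12) = 2.485; z_{0.25} = -0.6745, z_{0.95} = 1.645.
σ = (2.485 − 1.411)/(1.645 − (-0.6745)) = 0.463.
μ = 1.411 − (-0.6745)·0.463 = 1.723.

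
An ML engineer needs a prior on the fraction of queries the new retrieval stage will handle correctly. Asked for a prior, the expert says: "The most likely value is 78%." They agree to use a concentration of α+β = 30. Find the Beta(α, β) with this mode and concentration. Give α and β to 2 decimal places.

For α,β > 1 the Beta mode is (α−1)/(α+β−2). With α+β = 30, the mode is (α−1)/28.
Set (α−1)/28 = 0.78 → α = 1 + 0.78·28 = 22.84.
β = 30 − α = 7.16.

α = 22.84, β = 7.16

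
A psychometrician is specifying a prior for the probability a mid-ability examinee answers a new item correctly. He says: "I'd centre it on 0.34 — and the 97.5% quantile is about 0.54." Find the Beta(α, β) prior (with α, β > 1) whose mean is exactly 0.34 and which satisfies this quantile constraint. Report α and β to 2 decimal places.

α ≈ 7.86, β ≈ 15.25

With mean 0.34 fixed, write α = 0.34s, β = 0.66s where s = α+β.
Need P(θ < 0.54) = 0.975 under Beta(0.34s, 0.66s). Normal approximation: (q−m)/√(m(1−m)/s) ≈ z_{0.975} = 1.96, so s ≈ 0.34·0.66·(1.96)²/(0.54−0.34)² = 21.6.
At s = 21.6: P(θ<0.54) ≈ 0.971. Adjusting to match 0.975 gives s ≈ 23.11.
So α = 0.34·23.11 ≈ 7.86, β = 0.66·23.11 ≈ 15.25.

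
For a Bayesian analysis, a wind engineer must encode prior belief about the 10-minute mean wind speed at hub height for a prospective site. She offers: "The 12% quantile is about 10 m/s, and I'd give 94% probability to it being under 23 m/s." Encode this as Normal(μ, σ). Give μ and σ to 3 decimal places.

μ = 15.596, σ = 4.762

The p-quantile of Normal(μ,σ) is μ + z_p·σ, with z_{0.12} = -1.175 and z_{0.94} = 1.555.
Eliminate σ: μ = (z₂·x₁ − z₁·x₂)/(z₂ − z₁) = (1.555·10 − (-1.175)·23)/2.73 = 15.596.
Then σ = (x₂ − x₁)/(z₂ − z₁) = (23 − 10)/2.73 = 4.762.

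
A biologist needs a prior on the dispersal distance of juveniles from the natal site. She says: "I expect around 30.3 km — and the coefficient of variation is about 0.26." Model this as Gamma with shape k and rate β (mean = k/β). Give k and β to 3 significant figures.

For Gamma(k, rate β): mean = k/β, variance = k/β², so CV = 1/√k.
CV = 0.26, hence k = 1/CV² = 14.8.
Then β = k/mean = 14.8/30.3 = 0.488.

k ≈ 14.8, β ≈ 0.488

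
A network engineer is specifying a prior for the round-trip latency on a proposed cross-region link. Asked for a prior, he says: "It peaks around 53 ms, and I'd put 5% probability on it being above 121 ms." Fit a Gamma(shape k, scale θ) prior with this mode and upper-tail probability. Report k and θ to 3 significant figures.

Gamma(k,θ) with k>1 has mode (k−1)θ, so θ = 53/(k−1).
Need P(X < 121) = 0.95 with θ tied to k this way. Start at k = 2, θ = 53: P(X<121) ≈ 0.665.
Too low — raise k to concentrate. Iterating converges to k ≈ 5.02.
Then θ = 53/(5.02−1) ≈ 13.2.

k ≈ 5.02, θ ≈ 13.2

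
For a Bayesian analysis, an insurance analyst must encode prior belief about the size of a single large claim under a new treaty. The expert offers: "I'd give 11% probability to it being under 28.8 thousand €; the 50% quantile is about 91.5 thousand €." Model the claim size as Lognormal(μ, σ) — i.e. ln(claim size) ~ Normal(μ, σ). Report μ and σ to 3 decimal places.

If T ~ Lognormal(μ,σ) then ln T ~ Normal(μ,σ), so the p-quantile of ln T is μ + z_p·σ.
ln(28.8) = 3.36 and ln(91.5) = 4.516; z_{0.11} = -1.227, z_{0.5} = 0.
σ = (4.516 − 3.36)/(0 − (-1.227)) = 0.942.
μ = 3.36 − (-1.227)·0.942 = 4.516.

μ ≈ 4.516, σ ≈ 0.942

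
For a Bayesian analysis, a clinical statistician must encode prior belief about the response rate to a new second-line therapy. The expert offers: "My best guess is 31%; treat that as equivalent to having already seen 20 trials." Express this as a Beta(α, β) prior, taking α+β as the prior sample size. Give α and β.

α = 6.2, β = 13.8

Under the effective-sample-size interpretation, Beta(α, β) has prior mean α/(α+β) and prior sample size α+β.
So α+β = 20 and α/(α+β) = 0.31, giving α = 0.31·20 = 6.2 and β = 20 − 6.2 = 13.8.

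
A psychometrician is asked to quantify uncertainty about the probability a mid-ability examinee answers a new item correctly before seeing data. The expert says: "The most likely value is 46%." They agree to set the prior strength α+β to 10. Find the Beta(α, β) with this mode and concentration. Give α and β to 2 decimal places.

α = 4.68, β = 5.32

For α,β > 1 the Beta mode is (α−1)/(α+β−2). With α+β = 10, the mode is (α−1)/8.
Set (α−1)/8 = 0.46 → α = 1 + 0.46·8 = 4.68.
β = 10 − α = 5.32.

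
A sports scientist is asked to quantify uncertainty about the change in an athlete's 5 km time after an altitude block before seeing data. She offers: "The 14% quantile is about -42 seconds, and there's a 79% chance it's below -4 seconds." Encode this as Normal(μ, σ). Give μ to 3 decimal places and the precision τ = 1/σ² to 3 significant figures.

μ = -20.242, τ = 0.00247

For Normal(μ,σ), the p-quantile is μ + z_p·σ. Here z_{0.14} = -1.08, z_{0.79} = 0.8064.
So -42 = μ − 1.08σ and -4 = μ + 0.8064σ.
Subtracting: σ = (-4 − -42)/(0.8064 − (-1.08)) = 20.141.
Then μ = -42 − (-1.08)·20.141 = -20.242.
Precision τ = 1/σ² = 1/20.14² = 0.00247.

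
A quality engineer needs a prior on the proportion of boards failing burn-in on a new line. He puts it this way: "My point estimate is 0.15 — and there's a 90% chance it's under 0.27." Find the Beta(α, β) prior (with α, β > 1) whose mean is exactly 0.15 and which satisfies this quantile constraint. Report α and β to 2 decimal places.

α ≈ 2.37, β ≈ 13.42

With mean 0.15 fixed, write α = 0.15s, β = 0.85s where s = α+β.
Need P(θ < 0.27) = 0.9 under Beta(0.15s, 0.85s). Normal approximation: (q−m)/√(m(1−m)/s) ≈ z_{0.9} = 1.28, so s ≈ 0.15·0.85·(1.28)²/(0.27−0.15)² = 14.5.
At s = 14.5: P(θ<0.27) ≈ 0.893. Adjusting to match 0.9 gives s ≈ 15.79.
So α = 0.15·15.79 ≈ 2.37, β = 0.85·15.79 ≈ 13.42.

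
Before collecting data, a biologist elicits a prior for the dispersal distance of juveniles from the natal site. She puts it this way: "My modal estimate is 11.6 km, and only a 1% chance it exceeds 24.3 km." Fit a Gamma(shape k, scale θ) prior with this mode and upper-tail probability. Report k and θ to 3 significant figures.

Gamma(k,θ) with k>1 has mode (k−1)θ, so θ = 11.6/(k−1).
Need P(X < 24.3) = 0.99 with θ tied to k this way. Start at k = 2, θ = 11.6: P(X<24.3) ≈ 0.619.
Too low — raise k to concentrate. Iterating converges to k ≈ 9.9.
Then θ = 11.6/(9.9−1) ≈ 1.3.

k ≈ 9.9, θ ≈ 1.3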